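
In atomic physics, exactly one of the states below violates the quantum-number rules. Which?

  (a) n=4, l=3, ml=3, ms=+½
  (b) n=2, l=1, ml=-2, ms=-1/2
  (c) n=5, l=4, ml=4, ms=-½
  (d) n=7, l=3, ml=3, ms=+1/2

(b)

(b) has |ml| = 2 > l = 1, violating −l ≤ ml ≤ l.
The remaining sets (a), (c), (d) satisfy all four rules.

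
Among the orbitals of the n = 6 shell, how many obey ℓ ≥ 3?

Per ℓ-value: ℓ=3 → 7; ℓ=4 → 9; ℓ=5 → 11.
Total orbitals: 7 + 9 + 11 = 27.

27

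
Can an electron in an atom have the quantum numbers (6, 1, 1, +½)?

Allowed

n = 6 is a positive integer. l = 1 satisfies 0 ≤ l ≤ n−1 = 5. ml = 1 lies in the range −l … +l (here −1 … 1). ms = +1/2 is one of ±1/2.
All four constraints are satisfied.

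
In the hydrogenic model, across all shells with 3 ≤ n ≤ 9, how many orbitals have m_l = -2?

For each n in the range, tally the orbitals obeying m_l = -2:
n=3 → 1; n=4 → 2; n=5 → 3; n=6 → 4; n=7 → 5; n=8 → 6; n=9 → 7.
Total orbitals: 1 + 2 + 3 + 4 + 5 + 6 + 7 = 28.

28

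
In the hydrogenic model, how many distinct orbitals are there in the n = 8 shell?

64

The n = 8 shell contains n² = 8² = 64 orbitals.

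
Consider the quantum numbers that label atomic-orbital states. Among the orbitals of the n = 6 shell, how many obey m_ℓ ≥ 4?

3

Orbitals with m_ℓ ≥ 4, by ℓ: ℓ=4 → 1; ℓ=5 → 2.
Total orbitals: 1 + 2 = 3.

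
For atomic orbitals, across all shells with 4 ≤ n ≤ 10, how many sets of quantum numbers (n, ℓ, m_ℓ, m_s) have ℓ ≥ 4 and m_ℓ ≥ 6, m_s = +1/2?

20

For each n in the range, tally the orbitals obeying ℓ ≥ 4 and m_ℓ ≥ 6:
n=7 → 1; n=8 → 3; n=9 → 6; n=10 → 10.
Orbitals: 1 + 3 + 6 + 10 = 20. With m_s fixed to +1/2 there is one state per orbital, so 20 states.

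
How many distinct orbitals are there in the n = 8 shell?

64

The n = 8 shell contains n² = 8² = 64 orbitals.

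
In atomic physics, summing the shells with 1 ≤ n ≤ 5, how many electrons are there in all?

Shell n has n² orbitals: 1²=1 + 2²=4 + 3²=9 + 4²=16 + 5²=25 = 55 orbitals.
Two spin states per orbital: 2 × 55 = 110 electrons.

110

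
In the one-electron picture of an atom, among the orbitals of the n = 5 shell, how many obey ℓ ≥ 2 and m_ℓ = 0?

3

Go through ℓ = 0, …, 4 (the values permitted for n = 5).
Per ℓ-value: ℓ=2 → 1; ℓ=3 → 1; ℓ=4 → 1.
Total orbitals: 1 + 1 + 1 = 3.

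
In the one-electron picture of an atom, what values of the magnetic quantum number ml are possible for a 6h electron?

The 6h subshell has l = 5, and ml takes every integer from −l to +l. With l = 5 that gives the 11 values -5, -4, -3, -2, -1, 0, 1, 2, 3, 4, 5.

-5, -4, -3, -2, -1, 0, 1, 2, 3, 4, 5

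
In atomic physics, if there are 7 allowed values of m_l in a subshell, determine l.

m_l ranges over 2l+1 integers, so 2l+1 = 7 ⇒ l = 3.

l = 3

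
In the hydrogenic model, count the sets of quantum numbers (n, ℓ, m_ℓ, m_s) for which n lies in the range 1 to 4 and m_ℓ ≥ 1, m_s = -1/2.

Work shell by shell — for each n, count the (ℓ, m_ℓ) pairs that satisfy m_ℓ ≥ 1:
n=2 → 1; n=3 → 3; n=4 → 6.
Orbitals: 1 + 3 + 6 = 10. With m_s fixed to -1/2 there is one state per orbital, so 10 states.

10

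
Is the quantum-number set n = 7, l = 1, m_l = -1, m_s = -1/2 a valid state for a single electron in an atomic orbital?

n = 7 is a positive integer. l = 1 satisfies 0 ≤ l ≤ n−1 = 6. m_l = -1 lies in the range −l … +l (here −1 … 1). m_s = -1/2 is one of ±1/2.
All four constraints are satisfied.

Allowed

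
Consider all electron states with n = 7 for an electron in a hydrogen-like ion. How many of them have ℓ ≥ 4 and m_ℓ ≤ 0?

With n = 7 the allowed ℓ are 0, 1, …, 6.
Orbitals with ℓ ≥ 4 and m_ℓ ≤ 0, by ℓ: ℓ=4 → 5; ℓ=5 → 6; ℓ=6 → 7.
Orbitals: 5 + 6 + 7 = 18. Each orbital carries two spin states, so 18 × 2 = 36 states.

36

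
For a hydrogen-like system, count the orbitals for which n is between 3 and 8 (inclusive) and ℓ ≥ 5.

74

Count contributing orbitals for each principal shell:
n=6 → 11; n=7 → 24; n=8 → 39.
Total orbitals: 11 + 24 + 39 = 74.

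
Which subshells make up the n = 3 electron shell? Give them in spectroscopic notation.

For n = 3, l runs from 0 to 2. In spectroscopic notation l = 0,1,2,… ↔ s,p,d,f,g,h,i, so the subshells are 3s, 3p, 3d.

3s, 3p, 3d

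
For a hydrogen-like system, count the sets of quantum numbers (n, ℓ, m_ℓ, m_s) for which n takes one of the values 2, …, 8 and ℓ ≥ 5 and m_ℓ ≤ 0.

80

Go shell by shell, enumerating (ℓ, m_ℓ) with ℓ ≥ 5 and m_ℓ ≤ 0:
n=6 → 6; n=7 → 13; n=8 → 21.
Orbitals: 6 + 13 + 21 = 40. Including both spin states (m_s = ±1/2) gives 2 × 40 = 80 states.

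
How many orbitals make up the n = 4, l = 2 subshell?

A subshell has 2l+1 orbitals; with l = 2, that's 5.

5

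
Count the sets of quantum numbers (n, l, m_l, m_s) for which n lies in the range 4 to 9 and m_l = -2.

54

Treat each shell separately and count matching orbitals:
n=4 → 2; n=5 → 3; n=6 → 4; n=7 → 5; n=8 → 6; n=9 → 7.
Orbitals: 2 + 3 + 4 + 5 + 6 + 7 = 27. Including both spin states (m_s = ±1/2) gives 2 × 27 = 54 states.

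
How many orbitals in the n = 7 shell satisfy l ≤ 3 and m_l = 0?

Go through l = 0, …, 6 (the values permitted for n = 7).
Orbitals with l ≤ 3 and m_l = 0, by l: l=0 → 1; l=1 → 1; l=2 → 1; l=3 → 1.
Total orbitals: 1 + 1 + 1 + 1 = 4.

4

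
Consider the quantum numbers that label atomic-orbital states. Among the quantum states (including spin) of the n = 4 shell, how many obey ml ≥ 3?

Go through l = 0, …, 3 (the values permitted for n = 4).
Contributions: l=3 → 1.
Orbitals: 1. Each orbital carries two spin states, so 1 × 2 = 2 states.

2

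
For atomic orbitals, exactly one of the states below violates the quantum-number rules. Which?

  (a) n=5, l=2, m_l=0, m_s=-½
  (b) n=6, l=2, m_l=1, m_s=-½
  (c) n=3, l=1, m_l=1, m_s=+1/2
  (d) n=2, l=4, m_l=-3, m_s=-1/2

(d) has l = 4 ≥ n = 2, violating 0 ≤ l ≤ n−1.
The remaining sets (a), (b), (c) satisfy all four rules.

(d)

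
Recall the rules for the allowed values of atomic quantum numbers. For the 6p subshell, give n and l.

The leading integer gives n = 6; the letter 'p' means l = 1.

n = 6, l = 1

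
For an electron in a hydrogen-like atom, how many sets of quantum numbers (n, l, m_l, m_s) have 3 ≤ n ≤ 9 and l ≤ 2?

Per-shell orbital counts meeting the constraint:
n=3 → 9; n=4 → 9; n=5 → 9; n=6 → 9; n=7 → 9; n=8 → 9; n=9 → 9.
Orbitals: 9 + 9 + 9 + 9 + 9 + 9 + 9 = 63. Including both spin states (m_s = ±1/2) gives 2 × 63 = 126 states.

126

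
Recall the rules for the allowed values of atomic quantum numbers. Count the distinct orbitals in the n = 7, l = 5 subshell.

11

A subshell has 2l+1 orbitals; with l = 5, that's 11.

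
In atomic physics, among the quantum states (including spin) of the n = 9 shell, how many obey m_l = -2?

With n = 9 the allowed l are 0, 1, …, 8.
Orbitals with m_l = -2, by l: l=2 → 1; l=3 → 1; l=4 → 1; l=5 → 1; l=6 → 1; l=7 → 1; l=8 → 1.
Orbitals: 1 + 1 + 1 + 1 + 1 + 1 + 1 = 7. Each orbital carries two spin states, so 7 × 2 = 14 states.

14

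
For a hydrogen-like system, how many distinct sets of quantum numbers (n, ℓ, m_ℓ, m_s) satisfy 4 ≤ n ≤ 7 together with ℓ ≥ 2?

Count contributing orbitals for each principal shell:
n=4 → 12; n=5 → 21; n=6 → 32; n=7 → 45.
Orbitals: 12 + 21 + 32 + 45 = 110. Including both spin states (m_s = ±1/2) gives 2 × 110 = 220 states.

220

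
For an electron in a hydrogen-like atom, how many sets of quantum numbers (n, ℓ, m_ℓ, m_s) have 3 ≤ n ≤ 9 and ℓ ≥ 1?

546

Treat each shell separately and count matching orbitals:
n=3 → 8; n=4 → 15; n=5 → 24; n=6 → 35; n=7 → 48; n=8 → 63; n=9 → 80.
Orbitals: 8 + 15 + 24 + 35 + 48 + 63 + 80 = 273. Including both spin states (m_s = ±1/2) gives 2 × 273 = 546 states.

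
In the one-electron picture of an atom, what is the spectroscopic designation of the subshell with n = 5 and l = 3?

l = 3 corresponds to the letter 'f', so the subshell is 5f.

5f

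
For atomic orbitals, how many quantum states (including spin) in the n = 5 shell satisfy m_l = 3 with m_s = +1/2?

For n = 5, l ranges over 0 … 4.
Contributions: l=3 → 1; l=4 → 1.
Orbitals: 1 + 1 = 2. With m_s fixed to a single value there is one state per orbital, giving 2 states.

2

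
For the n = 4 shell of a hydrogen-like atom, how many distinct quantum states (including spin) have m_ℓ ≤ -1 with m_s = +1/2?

6

The n = 4 shell has ℓ = 0 through 3; check each.
Per ℓ-value: ℓ=1 → 1; ℓ=2 → 2; ℓ=3 → 3.
Orbitals: 1 + 2 + 3 = 6. With m_s fixed to a single value there is one state per orbital, giving 6 states.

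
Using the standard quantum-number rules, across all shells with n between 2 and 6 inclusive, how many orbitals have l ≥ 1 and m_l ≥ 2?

Per-shell orbital counts meeting the constraint:
n=3 → 1; n=4 → 3; n=5 → 6; n=6 → 10.
Total orbitals: 1 + 3 + 6 + 10 = 20.

20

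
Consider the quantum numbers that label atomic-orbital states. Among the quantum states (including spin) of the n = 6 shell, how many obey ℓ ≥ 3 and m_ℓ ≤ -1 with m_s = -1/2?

With n = 6 the allowed ℓ are 0, 1, …, 5.
The (ℓ, m_ℓ) pairs meeting ℓ ≥ 3 and m_ℓ ≤ -1 give: ℓ=3 → 3; ℓ=4 → 4; ℓ=5 → 5.
Orbitals: 3 + 4 + 5 = 12. With m_s fixed to a single value there is one state per orbital, giving 12 states.

12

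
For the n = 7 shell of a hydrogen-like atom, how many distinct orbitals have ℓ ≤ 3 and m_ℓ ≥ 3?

1

Orbitals with ℓ ≤ 3 and m_ℓ ≥ 3, by ℓ: ℓ=3 → 1.
Total orbitals: 1.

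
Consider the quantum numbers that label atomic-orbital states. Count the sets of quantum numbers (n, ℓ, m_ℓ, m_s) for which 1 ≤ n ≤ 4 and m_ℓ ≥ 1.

20

For each n in the range, tally the orbitals obeying m_ℓ ≥ 1:
n=2 → 1; n=3 → 3; n=4 → 6.
Orbitals: 1 + 3 + 6 = 10. Including both spin states (m_s = ±1/2) gives 2 × 10 = 20 states.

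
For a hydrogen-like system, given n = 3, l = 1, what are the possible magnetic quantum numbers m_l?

-1, 0, 1

m_l takes every integer from −l to +l. With l = 1 that gives the 3 values -1, 0, 1.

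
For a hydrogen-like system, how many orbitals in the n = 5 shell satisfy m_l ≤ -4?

Go through l = 0, …, 4 (the values permitted for n = 5).
Per l-value: l=4 → 1.
Total orbitals: 1.

1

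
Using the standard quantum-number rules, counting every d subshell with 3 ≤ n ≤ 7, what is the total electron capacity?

A d subshell (ℓ = 2) exists for every n ≥ 3, so shells n = 3, 4, 5, 6, 7 each contribute one — 5 subshells.
Since each d subshell holds 2(2·2+1) = 10 electrons, the total is 5 × 10 = 50.

50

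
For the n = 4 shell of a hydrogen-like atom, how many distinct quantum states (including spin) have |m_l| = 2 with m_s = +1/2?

4

With n = 4 the allowed l are 0, 1, …, 3.
The (l, m_l) pairs meeting |m_l| = 2 give: l=2 → 2; l=3 → 2.
Orbitals: 2 + 2 = 4. With m_s fixed to a single value there is one state per orbital, giving 4 states.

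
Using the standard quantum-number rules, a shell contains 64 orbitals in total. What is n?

n² = 64 ⇒ n = 8.

n = 8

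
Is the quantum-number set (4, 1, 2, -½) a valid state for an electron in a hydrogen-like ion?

Not allowed

The magnetic quantum number must satisfy −l ≤ m_l ≤ l. With l = 1, m_l can only be -1, 0, 1, so m_l = 2 is forbidden.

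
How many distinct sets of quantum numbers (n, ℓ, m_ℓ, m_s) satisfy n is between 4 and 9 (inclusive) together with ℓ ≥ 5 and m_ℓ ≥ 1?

120

Per-shell orbital counts meeting the constraint:
n=6 → 5; n=7 → 11; n=8 → 18; n=9 → 26.
Orbitals: 5 + 11 + 18 + 26 = 60. Including both spin states (m_s = ±1/2) gives 2 × 60 = 120 states.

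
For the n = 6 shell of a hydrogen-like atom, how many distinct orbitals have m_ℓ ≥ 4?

Go through ℓ = 0, …, 5 (the values permitted for n = 6).
The (ℓ, m_ℓ) pairs meeting m_ℓ ≥ 4 give: ℓ=4 → 1; ℓ=5 → 2.
Total orbitals: 1 + 2 = 3.

3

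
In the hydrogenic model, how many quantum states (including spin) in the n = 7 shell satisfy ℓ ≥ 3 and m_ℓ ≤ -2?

28

Go through ℓ = 0, …, 6 (the values permitted for n = 7).
Per ℓ-value: ℓ=3 → 2; ℓ=4 → 3; ℓ=5 → 4; ℓ=6 → 5.
Orbitals: 2 + 3 + 4 + 5 = 14. Each orbital carries two spin states, so 14 × 2 = 28 states.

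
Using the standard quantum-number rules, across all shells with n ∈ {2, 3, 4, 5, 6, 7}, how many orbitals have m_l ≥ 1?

56

Treat each shell separately and count matching orbitals:
n=2 → 1; n=3 → 3; n=4 → 6; n=5 → 10; n=6 → 15; n=7 → 21.
Total orbitals: 1 + 3 + 6 + 10 + 15 + 21 = 56.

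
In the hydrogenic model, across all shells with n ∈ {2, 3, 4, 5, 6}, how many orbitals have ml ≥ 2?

20

Work shell by shell — for each n, count the (l, ml) pairs that satisfy ml ≥ 2:
n=3 → 1; n=4 → 3; n=5 → 6; n=6 → 10.
Total orbitals: 1 + 3 + 6 + 10 = 20.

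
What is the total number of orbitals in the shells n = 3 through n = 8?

Shell n has n² orbitals: 3²=9 + 4²=16 + 5²=25 + 6²=36 + 7²=49 + 8²=64 = 199 orbitals.

199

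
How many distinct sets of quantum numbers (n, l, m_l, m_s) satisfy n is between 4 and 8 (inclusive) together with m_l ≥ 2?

Count contributing orbitals for each principal shell:
n=4 → 3; n=5 → 6; n=6 → 10; n=7 → 15; n=8 → 21.
Orbitals: 3 + 6 + 10 + 15 + 21 = 55. Including both spin states (m_s = ±1/2) gives 2 × 55 = 110 states.

110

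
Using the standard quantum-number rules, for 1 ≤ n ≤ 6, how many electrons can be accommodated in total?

182

Total orbitals = 1² + 2² + 3² + 4² + 5² + 6² = 91. Doubling for spin gives 182 electrons.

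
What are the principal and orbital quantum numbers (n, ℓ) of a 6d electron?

The leading integer gives n = 6; the letter 'd' means ℓ = 2.

n = 6, ℓ = 2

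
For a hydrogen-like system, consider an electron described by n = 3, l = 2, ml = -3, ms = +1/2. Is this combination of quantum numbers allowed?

The magnetic quantum number must satisfy −l ≤ ml ≤ l. With l = 2, ml can only be -2, -1, 0, 1, 2, so ml = -3 is forbidden.

Invalid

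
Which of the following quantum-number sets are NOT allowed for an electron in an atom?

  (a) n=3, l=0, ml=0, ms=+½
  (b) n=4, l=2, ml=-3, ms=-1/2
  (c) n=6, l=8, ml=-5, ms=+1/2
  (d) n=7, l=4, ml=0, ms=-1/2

(b) and (c)

(b) has |ml| = 3 > l = 2, violating −l ≤ ml ≤ l.
(c) has l = 8 ≥ n = 6, violating 0 ≤ l ≤ n−1.
The remaining sets (a), (d) satisfy all four rules.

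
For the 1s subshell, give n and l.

The leading integer gives n = 1; the letter 's' means l = 0.

n = 1, l = 0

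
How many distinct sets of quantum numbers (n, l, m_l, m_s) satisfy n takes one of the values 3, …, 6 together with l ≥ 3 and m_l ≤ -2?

32

Count contributing orbitals for each principal shell:
n=4 → 2; n=5 → 5; n=6 → 9.
Orbitals: 2 + 5 + 9 = 16. Including both spin states (m_s = ±1/2) gives 2 × 16 = 32 states.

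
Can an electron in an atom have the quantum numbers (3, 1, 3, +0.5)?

The magnetic quantum number must satisfy −l ≤ m_l ≤ l. With l = 1, m_l can only be -1, 0, 1, so m_l = 3 is forbidden.

Invalid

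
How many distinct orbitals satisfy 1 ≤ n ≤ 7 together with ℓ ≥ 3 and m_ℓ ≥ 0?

50

Count contributing orbitals for each principal shell:
n=4 → 4; n=5 → 9; n=6 → 15; n=7 → 22.
Total orbitals: 4 + 9 + 15 + 22 = 50.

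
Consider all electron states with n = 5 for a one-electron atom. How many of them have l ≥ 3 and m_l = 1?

For n = 5, l ranges over 0 … 4.
Contributions: l=3 → 1; l=4 → 1.
Orbitals: 1 + 1 = 2. Each orbital carries two spin states, so 2 × 2 = 4 states.

4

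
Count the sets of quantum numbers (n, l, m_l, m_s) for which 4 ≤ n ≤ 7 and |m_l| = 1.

72

Per-shell orbital counts meeting the constraint:
n=4 → 6; n=5 → 8; n=6 → 10; n=7 → 12.
Orbitals: 6 + 8 + 10 + 12 = 36. Including both spin states (m_s = ±1/2) gives 2 × 36 = 72 states.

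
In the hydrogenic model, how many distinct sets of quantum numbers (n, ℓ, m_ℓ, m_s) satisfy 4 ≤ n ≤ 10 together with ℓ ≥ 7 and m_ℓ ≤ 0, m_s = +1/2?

52

For each n in the range, tally the orbitals obeying ℓ ≥ 7 and m_ℓ ≤ 0:
n=8 → 8; n=9 → 17; n=10 → 27.
Orbitals: 8 + 17 + 27 = 52. With m_s fixed to +1/2 there is one state per orbital, so 52 states.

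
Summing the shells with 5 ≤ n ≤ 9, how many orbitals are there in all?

Shell n has n² orbitals: 5²=25 + 6²=36 + 7²=49 + 8²=64 + 9²=81 = 255 orbitals.

255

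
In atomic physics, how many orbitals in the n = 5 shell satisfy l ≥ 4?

Per l-value: l=4 → 9.
Total orbitals: 9.

9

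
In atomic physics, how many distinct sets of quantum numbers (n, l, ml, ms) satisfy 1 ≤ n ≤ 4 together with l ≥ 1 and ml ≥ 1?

20

Treat each shell separately and count matching orbitals:
n=2 → 1; n=3 → 3; n=4 → 6.
Orbitals: 1 + 3 + 6 = 10. Including both spin states (ms = ±1/2) gives 2 × 10 = 20 states.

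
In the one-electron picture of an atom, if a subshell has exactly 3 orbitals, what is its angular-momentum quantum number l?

2l+1 = 3 gives l = 1.

l = 1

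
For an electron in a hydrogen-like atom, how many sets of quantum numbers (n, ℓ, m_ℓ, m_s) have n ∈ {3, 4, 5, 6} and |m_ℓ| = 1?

Per-shell orbital counts meeting the constraint:
n=3 → 4; n=4 → 6; n=5 → 8; n=6 → 10.
Orbitals: 4 + 6 + 8 + 10 = 28. Including both spin states (m_s = ±1/2) gives 2 × 28 = 56 states.

56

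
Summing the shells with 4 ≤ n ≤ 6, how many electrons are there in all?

Shell n has n² orbitals: 4²=16 + 5²=25 + 6²=36 = 77 orbitals.
Two spin states per orbital: 2 × 77 = 154 electrons.

154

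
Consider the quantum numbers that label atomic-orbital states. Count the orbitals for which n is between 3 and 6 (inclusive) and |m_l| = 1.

Go shell by shell, enumerating (l, m_l) with |m_l| = 1:
n=3 → 4; n=4 → 6; n=5 → 8; n=6 → 10.
Total orbitals: 4 + 6 + 8 + 10 = 28.

28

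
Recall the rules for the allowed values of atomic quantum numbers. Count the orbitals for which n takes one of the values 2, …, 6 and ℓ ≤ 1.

Go shell by shell, enumerating (ℓ, m_ℓ) with ℓ ≤ 1:
n=2 → 4; n=3 → 4; n=4 → 4; n=5 → 4; n=6 → 4.
Total orbitals: 4 + 4 + 4 + 4 + 4 = 20.

20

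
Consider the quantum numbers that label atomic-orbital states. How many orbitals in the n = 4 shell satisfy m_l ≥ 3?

The (l, m_l) pairs meeting m_l ≥ 3 give: l=3 → 1.
Total orbitals: 1.

1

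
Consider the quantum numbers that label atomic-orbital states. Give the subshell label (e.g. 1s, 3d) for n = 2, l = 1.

2p

l = 1 corresponds to the letter 'p', so the subshell is 2p.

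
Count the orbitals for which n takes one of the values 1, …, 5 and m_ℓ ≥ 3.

4

Per-shell orbital counts meeting the constraint:
n=4 → 1; n=5 → 3.
Total orbitals: 1 + 3 = 4.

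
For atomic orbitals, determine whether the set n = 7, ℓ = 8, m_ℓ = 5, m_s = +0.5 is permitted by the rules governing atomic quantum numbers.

The orbital quantum number must satisfy 0 ≤ ℓ ≤ n−1. With n = 7 the allowed ℓ values are 0, 1, 2, 3, 4, 5, 6, so ℓ = 8 is out of range.

No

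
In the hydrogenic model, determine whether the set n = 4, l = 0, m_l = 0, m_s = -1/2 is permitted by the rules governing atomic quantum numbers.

Valid

n = 4 is a positive integer. l = 0 satisfies 0 ≤ l ≤ n−1 = 3. m_l = 0 lies in the range −l … +l (here 0). m_s = -1/2 is one of ±1/2.
All four constraints are satisfied.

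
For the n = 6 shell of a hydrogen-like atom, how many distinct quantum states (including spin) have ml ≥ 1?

30

With n = 6 the allowed l are 0, 1, …, 5.
The (l, ml) pairs meeting ml ≥ 1 give: l=1 → 1; l=2 → 2; l=3 → 3; l=4 → 4; l=5 → 5.
Orbitals: 1 + 2 + 3 + 4 + 5 = 15. Each orbital carries two spin states, so 15 × 2 = 30 states.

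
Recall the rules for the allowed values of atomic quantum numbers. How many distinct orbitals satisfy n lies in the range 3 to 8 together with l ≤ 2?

54

Count contributing orbitals for each principal shell:
n=3 → 9; n=4 → 9; n=5 → 9; n=6 → 9; n=7 → 9; n=8 → 9.
Total orbitals: 9 + 9 + 9 + 9 + 9 + 9 = 54.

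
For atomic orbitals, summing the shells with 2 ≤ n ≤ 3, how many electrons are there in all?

26

Shell n has n² orbitals: 2²=4 + 3²=9 = 13 orbitals.
Two spin states per orbital: 2 × 13 = 26 electrons.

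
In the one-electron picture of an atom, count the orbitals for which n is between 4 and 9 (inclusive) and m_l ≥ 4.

35

For each n in the range, tally the orbitals obeying m_l ≥ 4:
n=5 → 1; n=6 → 3; n=7 → 6; n=8 → 10; n=9 → 15.
Total orbitals: 1 + 3 + 6 + 10 + 15 = 35.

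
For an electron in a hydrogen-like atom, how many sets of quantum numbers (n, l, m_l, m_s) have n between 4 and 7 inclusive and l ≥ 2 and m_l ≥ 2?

68

Treat each shell separately and count matching orbitals:
n=4 → 3; n=5 → 6; n=6 → 10; n=7 → 15.
Orbitals: 3 + 6 + 10 + 15 = 34. Including both spin states (m_s = ±1/2) gives 2 × 34 = 68 states.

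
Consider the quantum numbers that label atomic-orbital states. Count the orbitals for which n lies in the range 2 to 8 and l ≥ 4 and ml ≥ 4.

20

Count contributing orbitals for each principal shell:
n=5 → 1; n=6 → 3; n=7 → 6; n=8 → 10.
Total orbitals: 1 + 3 + 6 + 10 = 20.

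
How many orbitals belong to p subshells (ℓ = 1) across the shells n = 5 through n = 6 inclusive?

6

A p subshell (ℓ = 1) exists for every n ≥ 2, so shells n = 5, 6 each contribute one — 2 subshells.
Since each p subshell has 2·1+1 = 3 orbitals, the total is 2 × 3 = 6.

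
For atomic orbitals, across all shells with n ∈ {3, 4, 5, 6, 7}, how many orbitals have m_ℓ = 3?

10

Go shell by shell, enumerating (ℓ, m_ℓ) with m_ℓ = 3:
n=4 → 1; n=5 → 2; n=6 → 3; n=7 → 4.
Total orbitals: 1 + 2 + 3 + 4 = 10.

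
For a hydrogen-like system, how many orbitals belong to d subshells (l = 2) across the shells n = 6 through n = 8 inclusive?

A d subshell (l = 2) exists for every n ≥ 3, so shells n = 6, 7, 8 each contribute one — 3 subshells.
Since each d subshell has 2·2+1 = 5 orbitals, the total is 3 × 5 = 15.

15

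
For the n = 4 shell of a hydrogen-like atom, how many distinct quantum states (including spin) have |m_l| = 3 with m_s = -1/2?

2

The n = 4 shell has l = 0 through 3; check each.
Contributions: l=3 → 2.
Orbitals: 2. With m_s fixed to a single value there is one state per orbital, giving 2 states.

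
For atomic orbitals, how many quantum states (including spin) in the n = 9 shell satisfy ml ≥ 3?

The n = 9 shell has l = 0 through 8; check each.
Per l-value: l=3 → 1; l=4 → 2; l=5 → 3; l=6 → 4; l=7 → 5; l=8 → 6.
Orbitals: 1 + 2 + 3 + 4 + 5 + 6 = 21. Each orbital carries two spin states, so 21 × 2 = 42 states.

42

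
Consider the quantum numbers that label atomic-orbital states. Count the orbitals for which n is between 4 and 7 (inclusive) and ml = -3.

For each n in the range, tally the orbitals obeying ml = -3:
n=4 → 1; n=5 → 2; n=6 → 3; n=7 → 4.
Total orbitals: 1 + 2 + 3 + 4 = 10.

10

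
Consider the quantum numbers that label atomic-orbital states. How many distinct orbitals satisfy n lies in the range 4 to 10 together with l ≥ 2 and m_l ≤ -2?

119

Count contributing orbitals for each principal shell:
n=4 → 3; n=5 → 6; n=6 → 10; n=7 → 15; n=8 → 21; n=9 → 28; n=10 → 36.
Total orbitals: 3 + 6 + 10 + 15 + 21 + 28 + 36 = 119.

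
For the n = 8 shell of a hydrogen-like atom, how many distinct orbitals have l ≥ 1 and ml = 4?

Per l-value: l=4 → 1; l=5 → 1; l=6 → 1; l=7 → 1.
Total orbitals: 1 + 1 + 1 + 1 = 4.

4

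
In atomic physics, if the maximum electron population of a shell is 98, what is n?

n = 7

2n² = 98 ⇒ n² = 49 ⇒ n = 7.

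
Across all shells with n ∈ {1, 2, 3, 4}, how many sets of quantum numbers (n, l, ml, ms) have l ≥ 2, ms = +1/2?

Count contributing orbitals for each principal shell:
n=3 → 5; n=4 → 12.
Orbitals: 5 + 12 = 17. With ms fixed to +1/2 there is one state per orbital, so 17 states.

17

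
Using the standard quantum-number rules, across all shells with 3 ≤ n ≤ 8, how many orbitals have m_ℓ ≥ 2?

56

Go shell by shell, enumerating (ℓ, m_ℓ) with m_ℓ ≥ 2:
n=3 → 1; n=4 → 3; n=5 → 6; n=6 → 10; n=7 → 15; n=8 → 21.
Total orbitals: 1 + 3 + 6 + 10 + 15 + 21 = 56.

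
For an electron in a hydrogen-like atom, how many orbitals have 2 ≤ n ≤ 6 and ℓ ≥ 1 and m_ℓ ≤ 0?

50

For each n in the range, tally the orbitals obeying ℓ ≥ 1 and m_ℓ ≤ 0:
n=2 → 2; n=3 → 5; n=4 → 9; n=5 → 14; n=6 → 20.
Total orbitals: 2 + 5 + 9 + 14 + 20 = 50.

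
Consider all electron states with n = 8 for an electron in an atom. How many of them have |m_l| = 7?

4

Per l-value: l=7 → 2.
Orbitals: 2. Each orbital carries two spin states, so 2 × 2 = 4 states.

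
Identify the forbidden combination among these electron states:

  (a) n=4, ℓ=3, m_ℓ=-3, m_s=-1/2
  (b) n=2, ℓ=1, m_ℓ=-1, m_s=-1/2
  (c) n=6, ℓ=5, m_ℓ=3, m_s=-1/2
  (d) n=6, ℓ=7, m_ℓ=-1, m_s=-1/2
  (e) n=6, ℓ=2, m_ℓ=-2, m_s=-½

(d)

(d) has ℓ = 7 ≥ n = 6, violating 0 ≤ ℓ ≤ n−1.
The remaining sets (a), (b), (c), (e) satisfy all four rules.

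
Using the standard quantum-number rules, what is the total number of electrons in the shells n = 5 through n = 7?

Shell n has n² orbitals: 5²=25 + 6²=36 + 7²=49 = 110 orbitals.
Two spin states per orbital: 2 × 110 = 220 electrons.

220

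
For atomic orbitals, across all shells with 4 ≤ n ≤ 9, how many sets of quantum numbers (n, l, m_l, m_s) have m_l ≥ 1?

Treat each shell separately and count matching orbitals:
n=4 → 6; n=5 → 10; n=6 → 15; n=7 → 21; n=8 → 28; n=9 → 36.
Orbitals: 6 + 10 + 15 + 21 + 28 + 36 = 116. Including both spin states (m_s = ±1/2) gives 2 × 116 = 232 states.

232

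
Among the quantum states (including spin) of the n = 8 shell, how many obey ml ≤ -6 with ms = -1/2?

3

With n = 8 the allowed l are 0, 1, …, 7.
The (l, ml) pairs meeting ml ≤ -6 give: l=6 → 1; l=7 → 2.
Orbitals: 1 + 2 = 3. With ms fixed to a single value there is one state per orbital, giving 3 states.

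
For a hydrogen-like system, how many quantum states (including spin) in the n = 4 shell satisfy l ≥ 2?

Per l-value: l=2 → 5; l=3 → 7.
Orbitals: 5 + 7 = 12. Each orbital carries two spin states, so 12 × 2 = 24 states.

24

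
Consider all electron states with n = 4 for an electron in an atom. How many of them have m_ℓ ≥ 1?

Go through ℓ = 0, …, 3 (the values permitted for n = 4).
Orbitals with m_ℓ ≥ 1, by ℓ: ℓ=1 → 1; ℓ=2 → 2; ℓ=3 → 3.
Orbitals: 1 + 2 + 3 = 6. Each orbital carries two spin states, so 6 × 2 = 12 states.

12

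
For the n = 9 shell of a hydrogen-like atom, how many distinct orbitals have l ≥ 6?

With n = 9 the allowed l are 0, 1, …, 8.
Orbitals with l ≥ 6, by l: l=6 → 13; l=7 → 15; l=8 → 17.
Total orbitals: 13 + 15 + 17 = 45.

45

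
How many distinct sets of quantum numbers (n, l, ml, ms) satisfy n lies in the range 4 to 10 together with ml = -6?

20

Go shell by shell, enumerating (l, ml) with ml = -6:
n=7 → 1; n=8 → 2; n=9 → 3; n=10 → 4.
Orbitals: 1 + 2 + 3 + 4 = 10. Including both spin states (ms = ±1/2) gives 2 × 10 = 20 states.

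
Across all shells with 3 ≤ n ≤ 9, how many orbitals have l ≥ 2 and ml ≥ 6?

Work shell by shell — for each n, count the (l, ml) pairs that satisfy l ≥ 2 and ml ≥ 6:
n=7 → 1; n=8 → 3; n=9 → 6.
Total orbitals: 1 + 3 + 6 = 10.

10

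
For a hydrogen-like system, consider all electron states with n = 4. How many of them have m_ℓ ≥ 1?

12

Orbitals with m_ℓ ≥ 1, by ℓ: ℓ=1 → 1; ℓ=2 → 2; ℓ=3 → 3.
Orbitals: 1 + 2 + 3 = 6. Each orbital carries two spin states, so 6 × 2 = 12 states.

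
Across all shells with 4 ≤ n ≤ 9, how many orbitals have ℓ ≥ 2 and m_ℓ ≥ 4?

35

Per-shell orbital counts meeting the constraint:
n=5 → 1; n=6 → 3; n=7 → 6; n=8 → 10; n=9 → 15.
Total orbitals: 1 + 3 + 6 + 10 + 15 = 35.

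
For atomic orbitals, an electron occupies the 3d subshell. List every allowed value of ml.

-2, -1, 0, 1, 2

The 3d subshell has l = 2, and ml takes every integer from −l to +l. With l = 2 that gives the 5 values -2, -1, 0, 1, 2.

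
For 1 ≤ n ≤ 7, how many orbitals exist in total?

Total orbitals = 1² + 2² + 3² + 4² + 5² + 6² + 7² = 140.

140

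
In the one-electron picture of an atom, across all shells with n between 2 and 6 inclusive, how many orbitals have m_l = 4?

3

Go shell by shell, enumerating (l, m_l) with m_l = 4:
n=5 → 1; n=6 → 2.
Total orbitals: 1 + 2 = 3.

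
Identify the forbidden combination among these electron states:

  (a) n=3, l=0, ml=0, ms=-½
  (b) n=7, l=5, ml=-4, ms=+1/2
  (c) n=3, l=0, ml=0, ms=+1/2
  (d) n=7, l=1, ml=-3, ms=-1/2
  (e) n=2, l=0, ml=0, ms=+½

(d) has |ml| = 3 > l = 1, violating −l ≤ ml ≤ l.
The remaining sets (a), (b), (c), (e) satisfy all four rules.

(d)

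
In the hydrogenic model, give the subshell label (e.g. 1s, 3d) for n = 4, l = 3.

4f

l = 3 corresponds to the letter 'f', so the subshell is 4f.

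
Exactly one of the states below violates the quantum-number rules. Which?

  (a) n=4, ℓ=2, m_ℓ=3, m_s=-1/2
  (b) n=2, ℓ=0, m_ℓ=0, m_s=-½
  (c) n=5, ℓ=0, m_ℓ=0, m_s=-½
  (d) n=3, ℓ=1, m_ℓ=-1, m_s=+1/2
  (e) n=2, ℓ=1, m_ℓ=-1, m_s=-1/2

(a) has |m_ℓ| = 3 > ℓ = 2, violating −ℓ ≤ m_ℓ ≤ ℓ.
The remaining sets (b), (c), (d), (e) satisfy all four rules.

(a)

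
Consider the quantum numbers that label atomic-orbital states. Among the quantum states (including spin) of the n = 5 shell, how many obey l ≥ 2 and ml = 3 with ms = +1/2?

Contributions: l=3 → 1; l=4 → 1.
Orbitals: 1 + 1 = 2. With ms fixed to a single value there is one state per orbital, giving 2 states.

2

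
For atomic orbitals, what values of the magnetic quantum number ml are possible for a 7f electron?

-3, -2, -1, 0, 1, 2, 3

The 7f subshell has l = 3, and ml takes every integer from −l to +l. With l = 3 that gives the 7 values -3, -2, -1, 0, 1, 2, 3.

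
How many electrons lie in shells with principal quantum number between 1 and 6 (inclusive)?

Shell n has n² orbitals: 1²=1 + 2²=4 + 3²=9 + 4²=16 + 5²=25 + 6²=36 = 91 orbitals.
Two spin states per orbital: 2 × 91 = 182 electrons.

182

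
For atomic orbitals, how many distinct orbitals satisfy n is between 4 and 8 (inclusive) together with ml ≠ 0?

160

Per-shell orbital counts meeting the constraint:
n=4 → 12; n=5 → 20; n=6 → 30; n=7 → 42; n=8 → 56.
Total orbitals: 12 + 20 + 30 + 42 + 56 = 160.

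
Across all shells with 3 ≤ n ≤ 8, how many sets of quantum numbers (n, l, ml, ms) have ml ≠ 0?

Count contributing orbitals for each principal shell:
n=3 → 6; n=4 → 12; n=5 → 20; n=6 → 30; n=7 → 42; n=8 → 56.
Orbitals: 6 + 12 + 20 + 30 + 42 + 56 = 166. Including both spin states (ms = ±1/2) gives 2 × 166 = 332 states.

332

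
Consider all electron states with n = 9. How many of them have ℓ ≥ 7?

64

With n = 9 the allowed ℓ are 0, 1, …, 8.
Per ℓ-value: ℓ=7 → 15; ℓ=8 → 17.
Orbitals: 15 + 17 = 32. Each orbital carries two spin states, so 32 × 2 = 64 states.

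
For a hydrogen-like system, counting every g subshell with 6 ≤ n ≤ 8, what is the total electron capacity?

A g subshell (ℓ = 4) exists for every n ≥ 5, so shells n = 6, 7, 8 each contribute one — 3 subshells.
Since each g subshell holds 2(2·4+1) = 18 electrons, the total is 3 × 18 = 54.

54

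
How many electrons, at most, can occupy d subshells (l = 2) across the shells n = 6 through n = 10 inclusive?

A d subshell (l = 2) exists for every n ≥ 3, so shells n = 6, 7, 8, 9, 10 each contribute one — 5 subshells.
Since each d subshell holds 2(2·2+1) = 10 electrons, the total is 5 × 10 = 50.

50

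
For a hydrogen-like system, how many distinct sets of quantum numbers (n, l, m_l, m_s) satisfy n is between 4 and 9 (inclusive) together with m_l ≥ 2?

166

Treat each shell separately and count matching orbitals:
n=4 → 3; n=5 → 6; n=6 → 10; n=7 → 15; n=8 → 21; n=9 → 28.
Orbitals: 3 + 6 + 10 + 15 + 21 + 28 = 83. Including both spin states (m_s = ±1/2) gives 2 × 83 = 166 states.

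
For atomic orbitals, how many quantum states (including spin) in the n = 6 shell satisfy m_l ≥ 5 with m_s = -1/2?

1

For n = 6, l ranges over 0 … 5.
Orbitals with m_l ≥ 5, by l: l=5 → 1.
Orbitals: 1. With m_s fixed to a single value there is one state per orbital, giving 1 state.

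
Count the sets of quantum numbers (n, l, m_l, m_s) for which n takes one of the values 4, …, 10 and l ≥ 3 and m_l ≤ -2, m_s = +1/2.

Treat each shell separately and count matching orbitals:
n=4 → 2; n=5 → 5; n=6 → 9; n=7 → 14; n=8 → 20; n=9 → 27; n=10 → 35.
Orbitals: 2 + 5 + 9 + 14 + 20 + 27 + 35 = 112. With m_s fixed to +1/2 there is one state per orbital, so 112 states.

112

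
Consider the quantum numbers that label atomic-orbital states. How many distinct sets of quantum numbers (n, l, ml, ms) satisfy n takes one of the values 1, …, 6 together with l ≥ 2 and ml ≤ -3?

Go shell by shell, enumerating (l, ml) with l ≥ 2 and ml ≤ -3:
n=4 → 1; n=5 → 3; n=6 → 6.
Orbitals: 1 + 3 + 6 = 10. Including both spin states (ms = ±1/2) gives 2 × 10 = 20 states.

20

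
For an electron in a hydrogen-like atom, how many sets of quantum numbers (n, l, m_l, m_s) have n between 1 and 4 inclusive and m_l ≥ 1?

Go shell by shell, enumerating (l, m_l) with m_l ≥ 1:
n=2 → 1; n=3 → 3; n=4 → 6.
Orbitals: 1 + 3 + 6 = 10. Including both spin states (m_s = ±1/2) gives 2 × 10 = 20 states.

20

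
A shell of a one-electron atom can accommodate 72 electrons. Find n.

n = 6

2n² = 72 ⇒ n² = 36 ⇒ n = 6.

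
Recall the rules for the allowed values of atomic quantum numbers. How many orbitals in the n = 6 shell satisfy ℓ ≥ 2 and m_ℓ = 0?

The n = 6 shell has ℓ = 0 through 5; check each.
Per ℓ-value: ℓ=2 → 1; ℓ=3 → 1; ℓ=4 → 1; ℓ=5 → 1.
Total orbitals: 1 + 1 + 1 + 1 = 4.

4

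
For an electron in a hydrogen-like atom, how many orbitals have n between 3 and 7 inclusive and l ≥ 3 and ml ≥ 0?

Work shell by shell — for each n, count the (l, ml) pairs that satisfy l ≥ 3 and ml ≥ 0:
n=4 → 4; n=5 → 9; n=6 → 15; n=7 → 22.
Total orbitals: 4 + 9 + 15 + 22 = 50.

50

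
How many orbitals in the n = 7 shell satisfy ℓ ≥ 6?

13

Go through ℓ = 0, …, 6 (the values permitted for n = 7).
The (ℓ, m_ℓ) pairs meeting ℓ ≥ 6 give: ℓ=6 → 13.
Total orbitals: 13.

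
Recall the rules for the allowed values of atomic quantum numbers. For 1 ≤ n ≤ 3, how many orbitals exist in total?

Total orbitals = 1² + 2² + 3² = 14.

14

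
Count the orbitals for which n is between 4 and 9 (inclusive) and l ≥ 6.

Go shell by shell, enumerating (l, ml) with l ≥ 6:
n=7 → 13; n=8 → 28; n=9 → 45.
Total orbitals: 13 + 28 + 45 = 86.

86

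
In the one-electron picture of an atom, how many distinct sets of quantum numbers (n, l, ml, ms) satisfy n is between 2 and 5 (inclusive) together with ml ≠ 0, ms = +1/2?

40

Go shell by shell, enumerating (l, ml) with ml ≠ 0:
n=2 → 2; n=3 → 6; n=4 → 12; n=5 → 20.
Orbitals: 2 + 6 + 12 + 20 = 40. With ms fixed to +1/2 there is one state per orbital, so 40 states.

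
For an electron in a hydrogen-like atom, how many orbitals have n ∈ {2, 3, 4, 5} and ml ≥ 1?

Count contributing orbitals for each principal shell:
n=2 → 1; n=3 → 3; n=4 → 6; n=5 → 10.
Total orbitals: 1 + 3 + 6 + 10 = 20.

20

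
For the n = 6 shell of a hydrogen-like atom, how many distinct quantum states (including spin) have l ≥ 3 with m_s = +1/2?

27

With n = 6 the allowed l are 0, 1, …, 5.
The (l, m_l) pairs meeting l ≥ 3 give: l=3 → 7; l=4 → 9; l=5 → 11.
Orbitals: 7 + 9 + 11 = 27. With m_s fixed to a single value there is one state per orbital, giving 27 states.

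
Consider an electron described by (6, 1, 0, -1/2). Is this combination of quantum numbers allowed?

Yes

n = 6 is a positive integer. l = 1 satisfies 0 ≤ l ≤ n−1 = 5. ml = 0 lies in the range −l … +l (here −1 … 1). ms = -1/2 is one of ±1/2.
All four constraints are satisfied.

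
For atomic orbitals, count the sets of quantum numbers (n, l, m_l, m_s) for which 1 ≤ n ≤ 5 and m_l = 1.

For each n in the range, tally the orbitals obeying m_l = 1:
n=2 → 1; n=3 → 2; n=4 → 3; n=5 → 4.
Orbitals: 1 + 2 + 3 + 4 = 10. Including both spin states (m_s = ±1/2) gives 2 × 10 = 20 states.

20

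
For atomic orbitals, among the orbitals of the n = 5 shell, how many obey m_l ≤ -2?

6

Contributions: l=2 → 1; l=3 → 2; l=4 → 3.
Total orbitals: 1 + 2 + 3 = 6.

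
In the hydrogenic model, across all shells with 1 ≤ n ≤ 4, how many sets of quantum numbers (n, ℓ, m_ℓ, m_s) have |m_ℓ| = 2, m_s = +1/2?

Per-shell orbital counts meeting the constraint:
n=3 → 2; n=4 → 4.
Orbitals: 2 + 4 = 6. With m_s fixed to +1/2 there is one state per orbital, so 6 states.

6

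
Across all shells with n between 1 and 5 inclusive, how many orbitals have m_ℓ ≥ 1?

Per-shell orbital counts meeting the constraint:
n=2 → 1; n=3 → 3; n=4 → 6; n=5 → 10.
Total orbitals: 1 + 3 + 6 + 10 = 20.

20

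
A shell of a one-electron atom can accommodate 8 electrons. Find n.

2n² = 8 ⇒ n² = 4 ⇒ n = 2.

n = 2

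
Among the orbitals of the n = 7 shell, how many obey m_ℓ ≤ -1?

21

The n = 7 shell has ℓ = 0 through 6; check each.
Orbitals with m_ℓ ≤ -1, by ℓ: ℓ=1 → 1; ℓ=2 → 2; ℓ=3 → 3; ℓ=4 → 4; ℓ=5 → 5; ℓ=6 → 6.
Total orbitals: 1 + 2 + 3 + 4 + 5 + 6 = 21.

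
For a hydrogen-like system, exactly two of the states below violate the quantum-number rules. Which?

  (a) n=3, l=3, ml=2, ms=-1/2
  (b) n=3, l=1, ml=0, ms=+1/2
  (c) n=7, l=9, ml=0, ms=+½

(a) has l = 3 ≥ n = 3, violating 0 ≤ l ≤ n−1.
(c) has l = 9 ≥ n = 7, violating 0 ≤ l ≤ n−1.
The remaining set (b) satisfies all four rules.

(a) and (c)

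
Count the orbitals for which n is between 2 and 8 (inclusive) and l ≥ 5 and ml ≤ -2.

Treat each shell separately and count matching orbitals:
n=6 → 4; n=7 → 9; n=8 → 15.
Total orbitals: 4 + 9 + 15 = 28.

28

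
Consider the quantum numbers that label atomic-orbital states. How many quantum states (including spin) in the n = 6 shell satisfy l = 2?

The n = 6 shell has l = 0 through 5; check each.
The (l, ml) pairs meeting l = 2 give: l=2 → 5.
Orbitals: 5. Each orbital carries two spin states, so 5 × 2 = 10 states.

10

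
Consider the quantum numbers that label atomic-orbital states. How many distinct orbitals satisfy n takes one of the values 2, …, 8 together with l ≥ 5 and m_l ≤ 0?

40

Count contributing orbitals for each principal shell:
n=6 → 6; n=7 → 13; n=8 → 21.
Total orbitals: 6 + 13 + 21 = 40.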